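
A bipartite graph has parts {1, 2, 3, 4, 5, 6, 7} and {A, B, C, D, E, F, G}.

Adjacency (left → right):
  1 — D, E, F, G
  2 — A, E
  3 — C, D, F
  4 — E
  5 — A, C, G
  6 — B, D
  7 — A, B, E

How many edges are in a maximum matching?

7

For example, pair 1-F, 2-A, 3-C, 4-E, 5-G, 6-D, 7-B.
All 7 left vertices are matched, so no larger matching exists.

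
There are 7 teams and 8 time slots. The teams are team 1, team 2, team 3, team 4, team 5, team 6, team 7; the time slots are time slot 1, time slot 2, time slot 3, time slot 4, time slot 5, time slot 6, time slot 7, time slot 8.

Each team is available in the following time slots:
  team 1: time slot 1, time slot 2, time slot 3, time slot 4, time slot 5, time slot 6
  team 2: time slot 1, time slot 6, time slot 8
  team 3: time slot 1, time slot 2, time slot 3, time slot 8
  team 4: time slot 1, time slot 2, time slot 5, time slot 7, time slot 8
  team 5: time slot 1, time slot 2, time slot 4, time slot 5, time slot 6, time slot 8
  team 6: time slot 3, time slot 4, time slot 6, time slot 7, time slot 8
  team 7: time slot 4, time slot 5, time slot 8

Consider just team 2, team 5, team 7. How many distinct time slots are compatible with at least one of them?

6

The union of neighbours of {team 2, team 5, team 7} is {time slot 1, time slot 2, time slot 4, time slot 5, time slot 6, time slot 8}, which has 6 elements.
Since |N(S)| = 6 ≥ |S| = 3, Hall's condition holds for this subset.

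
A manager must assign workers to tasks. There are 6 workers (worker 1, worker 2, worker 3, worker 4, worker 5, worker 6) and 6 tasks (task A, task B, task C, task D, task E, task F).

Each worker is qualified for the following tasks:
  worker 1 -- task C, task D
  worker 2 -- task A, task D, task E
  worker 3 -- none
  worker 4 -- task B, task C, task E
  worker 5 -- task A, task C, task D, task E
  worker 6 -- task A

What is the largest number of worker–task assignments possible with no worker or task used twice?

One maximum matching: worker 1-task C, worker 2-task D, worker 4-task B, worker 5-task E, worker 6-task A.
The set {worker 3} has only 0 neighbours (∅), so by Hall's theorem at most 5 of the 6 workers can be matched.

5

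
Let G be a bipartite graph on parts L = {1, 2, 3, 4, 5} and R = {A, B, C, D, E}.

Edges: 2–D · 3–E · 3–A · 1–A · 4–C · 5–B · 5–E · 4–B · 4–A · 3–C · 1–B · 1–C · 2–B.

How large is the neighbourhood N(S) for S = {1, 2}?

4

The union of neighbours of {1, 2} is {A, B, C, D}, which has 4 elements.
Since |N(S)| = 4 ≥ |S| = 2, Hall's condition holds for this subset.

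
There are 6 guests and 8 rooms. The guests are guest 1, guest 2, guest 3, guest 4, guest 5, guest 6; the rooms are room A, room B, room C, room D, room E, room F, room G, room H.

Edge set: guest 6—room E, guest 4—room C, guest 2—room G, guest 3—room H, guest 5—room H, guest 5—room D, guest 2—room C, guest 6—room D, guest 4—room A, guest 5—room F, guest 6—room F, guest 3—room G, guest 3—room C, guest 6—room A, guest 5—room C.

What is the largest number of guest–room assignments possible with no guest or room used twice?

For example, pair guest 2→room G, guest 3→room H, guest 4→room C, guest 5→room D, guest 6→room F.
The set {guest 1} has only 0 neighbours (∅), so by Hall's theorem at most 5 of the 6 guests can be matched.

5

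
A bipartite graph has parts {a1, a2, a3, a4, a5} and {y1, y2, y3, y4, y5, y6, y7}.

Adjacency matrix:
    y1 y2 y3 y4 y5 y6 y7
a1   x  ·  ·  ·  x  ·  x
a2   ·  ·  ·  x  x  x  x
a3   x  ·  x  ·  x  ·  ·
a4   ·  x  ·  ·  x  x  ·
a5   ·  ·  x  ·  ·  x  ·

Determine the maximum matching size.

One maximum matching: a1–y7, a2–y4, a3–y1, a4–y2, a5–y3.
This saturates every left vertex, so 5 is the maximum.

5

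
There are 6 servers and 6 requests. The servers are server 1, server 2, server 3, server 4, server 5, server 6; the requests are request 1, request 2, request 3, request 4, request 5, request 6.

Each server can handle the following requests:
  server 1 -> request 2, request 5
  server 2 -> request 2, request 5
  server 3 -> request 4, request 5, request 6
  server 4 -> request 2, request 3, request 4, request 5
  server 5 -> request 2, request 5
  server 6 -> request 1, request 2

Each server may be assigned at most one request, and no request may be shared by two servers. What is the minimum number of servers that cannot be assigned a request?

A valid assignment of size 5: server 1–request 2, server 2–request 5, server 3–request 6, server 4–request 4, server 6–request 1.
The set {server 1, server 2, server 5} has only 2 neighbours ({request 2, request 5}), so by Hall's theorem at most 5 of the 6 servers can be matched.
That matches 5 of the 6, leaving 1 unmatched; no matching can do better.

1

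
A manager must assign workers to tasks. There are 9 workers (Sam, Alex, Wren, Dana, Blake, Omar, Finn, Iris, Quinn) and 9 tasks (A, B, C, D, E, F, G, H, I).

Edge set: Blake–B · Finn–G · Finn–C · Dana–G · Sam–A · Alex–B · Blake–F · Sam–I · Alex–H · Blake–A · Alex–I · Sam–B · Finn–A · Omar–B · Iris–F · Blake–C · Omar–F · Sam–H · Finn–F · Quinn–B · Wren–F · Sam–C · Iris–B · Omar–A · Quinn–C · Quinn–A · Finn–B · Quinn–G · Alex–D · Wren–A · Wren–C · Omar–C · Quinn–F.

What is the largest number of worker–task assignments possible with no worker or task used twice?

For example, pair Sam→H, Alex→D, Wren→C, Dana→G, Blake→F, Omar→B, Finn→A.
The set {Wren, Dana, Blake, Omar, Finn, Iris, Quinn} has only 5 neighbours ({A, B, C, F, G}), so by Hall's theorem at most 7 of the 9 workers can be matched.

7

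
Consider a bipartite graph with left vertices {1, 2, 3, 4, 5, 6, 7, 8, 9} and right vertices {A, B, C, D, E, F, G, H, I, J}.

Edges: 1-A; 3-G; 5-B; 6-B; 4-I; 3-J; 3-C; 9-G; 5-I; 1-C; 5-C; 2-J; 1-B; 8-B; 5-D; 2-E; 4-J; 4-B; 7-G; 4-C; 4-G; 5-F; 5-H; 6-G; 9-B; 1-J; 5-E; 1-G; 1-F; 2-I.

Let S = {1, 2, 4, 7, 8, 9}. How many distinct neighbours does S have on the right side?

The union of neighbours of {1, 2, 4, 7, 8, 9} is {A, B, C, E, F, G, I, J}, which has 8 elements.
Since |N(S)| = 8 ≥ |S| = 6, Hall's condition holds for this subset.

8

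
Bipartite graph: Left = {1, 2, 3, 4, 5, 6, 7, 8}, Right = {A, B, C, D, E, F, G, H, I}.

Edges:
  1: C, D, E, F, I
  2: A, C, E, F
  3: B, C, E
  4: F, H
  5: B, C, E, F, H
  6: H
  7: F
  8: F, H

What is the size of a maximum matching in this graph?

6

One maximum matching: 1→E, 2→A, 3→C, 4→F, 5→B, 6→H.
The set {4, 6, 7, 8} has only 2 neighbours ({F, H}), so by Hall's theorem at most 6 of the 8 left vertices can be matched.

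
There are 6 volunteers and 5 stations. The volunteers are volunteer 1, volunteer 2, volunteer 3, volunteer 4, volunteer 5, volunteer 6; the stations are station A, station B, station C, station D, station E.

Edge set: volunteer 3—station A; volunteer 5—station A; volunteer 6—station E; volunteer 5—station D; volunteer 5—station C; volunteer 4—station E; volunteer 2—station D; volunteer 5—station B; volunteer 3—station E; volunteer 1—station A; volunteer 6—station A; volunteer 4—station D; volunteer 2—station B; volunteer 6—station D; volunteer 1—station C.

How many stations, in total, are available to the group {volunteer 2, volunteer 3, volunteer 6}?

4

The union of neighbours of {volunteer 2, volunteer 3, volunteer 6} is {station A, station B, station D, station E}, which has 4 elements.
Since |N(S)| = 4 ≥ |S| = 3, Hall's condition holds for this subset.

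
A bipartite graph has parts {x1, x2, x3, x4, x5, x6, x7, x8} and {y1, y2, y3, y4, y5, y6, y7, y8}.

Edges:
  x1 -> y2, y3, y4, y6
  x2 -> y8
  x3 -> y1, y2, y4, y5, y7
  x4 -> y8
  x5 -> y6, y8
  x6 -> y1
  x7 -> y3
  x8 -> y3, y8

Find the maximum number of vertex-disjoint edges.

6

A valid assignment of size 6: x1–y2, x2–y8, x3–y7, x5–y6, x6–y1, x7–y3.
The set {x2, x4, x7, x8} has only 2 neighbours ({y3, y8}), so by Hall's theorem at most 6 of the 8 left vertices can be matched.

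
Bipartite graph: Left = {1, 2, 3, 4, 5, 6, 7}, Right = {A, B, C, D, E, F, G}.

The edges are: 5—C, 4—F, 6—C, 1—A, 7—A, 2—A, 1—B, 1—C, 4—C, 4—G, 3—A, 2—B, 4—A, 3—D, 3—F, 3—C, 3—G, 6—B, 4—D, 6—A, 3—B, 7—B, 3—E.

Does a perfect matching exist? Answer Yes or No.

No

The set {1, 2, 5, 6, 7} has only 3 neighbours ({A, B, C}), so by Hall's theorem at most 5 of the 7 left vertices can be matched.
Hence no matching covers every left vertex.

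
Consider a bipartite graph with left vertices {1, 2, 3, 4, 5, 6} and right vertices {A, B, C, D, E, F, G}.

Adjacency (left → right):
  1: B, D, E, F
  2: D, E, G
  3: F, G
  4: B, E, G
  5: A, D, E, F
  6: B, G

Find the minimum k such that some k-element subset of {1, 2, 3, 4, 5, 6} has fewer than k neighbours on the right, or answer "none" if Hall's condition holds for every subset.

A matching saturating every left vertex exists, for instance 1→E, 2→D, 3→F, 4→G, 5→A, 6→B.
By Hall's marriage theorem, this means |N(S)| ≥ |S| for every subset S, so no violating subset exists.

none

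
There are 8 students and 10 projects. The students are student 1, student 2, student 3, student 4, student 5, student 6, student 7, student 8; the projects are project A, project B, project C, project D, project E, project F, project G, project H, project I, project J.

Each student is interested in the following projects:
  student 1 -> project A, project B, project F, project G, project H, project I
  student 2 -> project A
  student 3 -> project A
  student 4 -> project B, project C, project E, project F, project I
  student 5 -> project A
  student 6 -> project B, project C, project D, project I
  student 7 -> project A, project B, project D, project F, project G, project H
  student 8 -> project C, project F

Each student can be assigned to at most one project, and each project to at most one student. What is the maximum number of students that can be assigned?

6

A valid assignment of size 6: student 1-project G, student 2-project A, student 4-project F, student 6-project I, student 7-project H, student 8-project C.
The set {student 2, student 3, student 5} has only 1 neighbour ({project A}), so by Hall's theorem at most 6 of the 8 students can be matched.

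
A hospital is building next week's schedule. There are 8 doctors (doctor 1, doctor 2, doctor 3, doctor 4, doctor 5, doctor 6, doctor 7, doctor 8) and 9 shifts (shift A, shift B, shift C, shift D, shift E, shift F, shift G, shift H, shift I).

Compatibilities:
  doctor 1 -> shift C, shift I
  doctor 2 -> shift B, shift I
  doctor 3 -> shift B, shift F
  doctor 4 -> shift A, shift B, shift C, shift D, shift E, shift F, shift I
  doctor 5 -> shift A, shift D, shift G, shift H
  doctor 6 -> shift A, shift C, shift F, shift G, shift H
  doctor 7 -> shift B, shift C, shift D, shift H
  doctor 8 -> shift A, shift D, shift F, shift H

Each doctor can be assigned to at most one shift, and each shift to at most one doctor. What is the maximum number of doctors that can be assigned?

8

For example, pair doctor 1–shift C, doctor 2–shift I, doctor 3–shift B, doctor 4–shift A, doctor 5–shift H, doctor 6–shift G, doctor 7–shift D, doctor 8–shift F.
All 8 doctors are matched, so no larger matching exists.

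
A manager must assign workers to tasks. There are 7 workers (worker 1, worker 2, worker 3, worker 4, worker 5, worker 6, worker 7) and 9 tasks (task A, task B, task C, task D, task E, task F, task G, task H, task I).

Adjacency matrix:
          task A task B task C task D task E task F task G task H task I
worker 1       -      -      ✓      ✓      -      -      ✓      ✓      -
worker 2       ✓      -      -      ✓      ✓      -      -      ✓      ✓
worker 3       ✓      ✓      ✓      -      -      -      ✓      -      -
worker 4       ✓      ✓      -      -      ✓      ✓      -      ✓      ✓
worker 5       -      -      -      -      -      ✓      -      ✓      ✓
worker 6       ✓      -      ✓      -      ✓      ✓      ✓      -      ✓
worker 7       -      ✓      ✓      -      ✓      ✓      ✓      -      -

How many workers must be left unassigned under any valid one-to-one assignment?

One maximum matching: worker 1→task G, worker 2→task D, worker 3→task B, worker 4→task A, worker 5→task H, worker 6→task I, worker 7→task F.
All 7 workers are matched, so no larger matching exists.
That matches 7 of the 7, leaving 0 unmatched; no matching can do better.

0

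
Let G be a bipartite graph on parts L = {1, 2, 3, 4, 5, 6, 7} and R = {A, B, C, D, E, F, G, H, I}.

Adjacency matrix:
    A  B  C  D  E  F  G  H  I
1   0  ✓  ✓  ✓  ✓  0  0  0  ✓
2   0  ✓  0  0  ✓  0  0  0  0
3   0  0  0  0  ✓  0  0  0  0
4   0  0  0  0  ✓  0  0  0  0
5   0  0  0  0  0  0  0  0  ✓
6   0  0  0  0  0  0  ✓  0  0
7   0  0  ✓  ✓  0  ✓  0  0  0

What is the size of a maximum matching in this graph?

For example, pair 1→D, 2→B, 3→E, 5→I, 6→G, 7→F.
The set {3, 4} has only 1 neighbour ({E}), so by Hall's theorem at most 6 of the 7 left vertices can be matched.

6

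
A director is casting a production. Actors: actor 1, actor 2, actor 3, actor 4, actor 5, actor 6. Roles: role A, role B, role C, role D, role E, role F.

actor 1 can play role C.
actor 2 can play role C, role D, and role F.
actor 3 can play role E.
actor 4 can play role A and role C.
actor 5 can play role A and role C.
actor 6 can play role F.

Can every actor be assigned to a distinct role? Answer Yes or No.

The set {actor 1, actor 4, actor 5} has only 2 neighbours ({role A, role C}), so by Hall's theorem at most 5 of the 6 actors can be matched.
Hence no matching covers every actor.

No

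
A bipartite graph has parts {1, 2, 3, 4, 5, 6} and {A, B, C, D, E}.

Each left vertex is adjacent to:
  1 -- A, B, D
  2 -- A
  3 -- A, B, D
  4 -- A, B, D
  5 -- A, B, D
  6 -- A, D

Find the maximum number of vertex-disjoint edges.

3

For example, pair 1-D, 2-A, 3-B.
The set {1, 2, 3, 4, 5, 6} has only 3 neighbours ({A, B, D}), so by Hall's theorem at most 3 of the 6 left vertices can be matched.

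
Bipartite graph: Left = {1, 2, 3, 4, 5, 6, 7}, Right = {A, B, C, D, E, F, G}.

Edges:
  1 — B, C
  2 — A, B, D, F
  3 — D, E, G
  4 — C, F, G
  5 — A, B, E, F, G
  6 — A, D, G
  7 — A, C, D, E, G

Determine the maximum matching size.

One maximum matching: 1→C, 2→B, 3→E, 4→F, 5→A, 6→D, 7→G.
This saturates every left vertex, so 7 is the maximum.

7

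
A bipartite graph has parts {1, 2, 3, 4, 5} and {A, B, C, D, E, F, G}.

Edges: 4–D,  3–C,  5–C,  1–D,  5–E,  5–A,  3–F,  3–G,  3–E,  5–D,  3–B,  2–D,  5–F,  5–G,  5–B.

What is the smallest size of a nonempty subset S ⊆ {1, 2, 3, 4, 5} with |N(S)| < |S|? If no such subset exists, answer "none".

2

Take S = {1, 2}. Its neighbourhood is {D}, so |N(S)| = 1 < |S| = 2.
No single vertex violates Hall's condition since each has at least one neighbour, so 2 is the minimum.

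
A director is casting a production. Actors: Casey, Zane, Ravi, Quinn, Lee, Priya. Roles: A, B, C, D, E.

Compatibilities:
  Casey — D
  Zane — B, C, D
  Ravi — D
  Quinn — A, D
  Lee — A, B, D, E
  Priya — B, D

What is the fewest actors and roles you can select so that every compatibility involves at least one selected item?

A maximum matching has 5 edges (e.g. Casey–D, Zane–C, Quinn–A, Lee–E, Priya–B).
By König's theorem the minimum vertex cover has the same size. One such cover is {Zane, Quinn, Lee, Priya, D}.

5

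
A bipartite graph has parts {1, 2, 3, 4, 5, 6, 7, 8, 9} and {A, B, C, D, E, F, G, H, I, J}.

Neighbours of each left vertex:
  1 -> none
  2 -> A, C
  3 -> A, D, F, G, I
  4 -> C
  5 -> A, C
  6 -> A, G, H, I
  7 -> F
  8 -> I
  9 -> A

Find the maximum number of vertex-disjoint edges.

6

For example, pair 2–A, 3–D, 4–C, 6–G, 7–F, 8–I.
The set {1, 2, 4, 5, 9} has only 2 neighbours ({A, C}), so by Hall's theorem at most 6 of the 9 left vertices can be matched.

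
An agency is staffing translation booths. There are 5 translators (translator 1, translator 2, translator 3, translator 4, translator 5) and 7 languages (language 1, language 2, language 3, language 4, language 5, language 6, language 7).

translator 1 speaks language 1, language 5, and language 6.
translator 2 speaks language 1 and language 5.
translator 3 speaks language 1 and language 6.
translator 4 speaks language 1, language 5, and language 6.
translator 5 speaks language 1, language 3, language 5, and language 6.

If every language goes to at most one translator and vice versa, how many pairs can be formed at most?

4

One maximum matching: translator 1–language 1, translator 2–language 5, translator 3–language 6, translator 5–language 3.
The set {translator 1, translator 2, translator 3, translator 4} has only 3 neighbours ({language 1, language 5, language 6}), so by Hall's theorem at most 4 of the 5 translators can be matched.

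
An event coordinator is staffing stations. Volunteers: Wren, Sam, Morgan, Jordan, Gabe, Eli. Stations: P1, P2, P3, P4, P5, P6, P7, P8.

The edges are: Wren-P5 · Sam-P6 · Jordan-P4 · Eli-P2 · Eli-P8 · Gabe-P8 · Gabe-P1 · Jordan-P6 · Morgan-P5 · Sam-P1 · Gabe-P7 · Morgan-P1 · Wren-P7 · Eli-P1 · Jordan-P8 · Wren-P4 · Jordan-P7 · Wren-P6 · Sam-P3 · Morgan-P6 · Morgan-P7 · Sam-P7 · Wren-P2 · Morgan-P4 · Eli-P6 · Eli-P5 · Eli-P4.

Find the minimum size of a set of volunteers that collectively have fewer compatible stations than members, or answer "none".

A matching saturating every volunteer exists, for instance Wren→P2, Sam→P6, Morgan→P5, Jordan→P4, Gabe→P7, Eli→P1.
By Hall's marriage theorem, this means |N(S)| ≥ |S| for every subset S, so no violating subset exists.

none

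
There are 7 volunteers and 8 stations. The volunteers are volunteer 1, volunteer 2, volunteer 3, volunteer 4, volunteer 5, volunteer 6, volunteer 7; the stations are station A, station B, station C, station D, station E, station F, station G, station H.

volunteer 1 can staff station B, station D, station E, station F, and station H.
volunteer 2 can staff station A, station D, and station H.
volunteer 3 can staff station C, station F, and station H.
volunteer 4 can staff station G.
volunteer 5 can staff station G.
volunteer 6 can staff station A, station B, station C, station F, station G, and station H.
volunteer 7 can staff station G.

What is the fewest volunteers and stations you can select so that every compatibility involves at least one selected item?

{volunteer 1, volunteer 2, volunteer 3, volunteer 6, station G} is a vertex cover of size 5: every edge has an endpoint in this set.
No smaller cover exists because volunteer 1–station F, volunteer 2–station A, volunteer 3–station H, volunteer 4–station G, volunteer 6–station B is a matching of size 5, and a cover must include an endpoint of each of these disjoint edges (König's theorem).

5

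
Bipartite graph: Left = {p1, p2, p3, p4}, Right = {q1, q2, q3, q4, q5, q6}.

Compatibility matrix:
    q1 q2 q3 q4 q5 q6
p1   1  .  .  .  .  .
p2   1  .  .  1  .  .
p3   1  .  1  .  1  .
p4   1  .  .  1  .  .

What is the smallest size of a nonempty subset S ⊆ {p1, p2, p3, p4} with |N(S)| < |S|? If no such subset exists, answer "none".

3

Take S = {p1, p2, p4}. Its neighbourhood is {q1, q4}, so |N(S)| = 2 < |S| = 3.
Every subset of size less than 3 has at least as many neighbours as members, so 3 is the minimum.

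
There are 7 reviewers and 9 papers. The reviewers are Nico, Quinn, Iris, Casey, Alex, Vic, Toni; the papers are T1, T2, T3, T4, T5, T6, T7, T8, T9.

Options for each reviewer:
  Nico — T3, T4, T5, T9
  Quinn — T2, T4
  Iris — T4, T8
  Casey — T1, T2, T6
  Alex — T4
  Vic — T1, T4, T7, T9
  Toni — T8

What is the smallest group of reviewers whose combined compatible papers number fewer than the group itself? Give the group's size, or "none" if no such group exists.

3

Take S = {Iris, Alex, Toni}. Its neighbourhood is {T4, T8}, so |N(S)| = 2 < |S| = 3.
Every subset of size less than 3 has at least as many neighbours as members, so 3 is the minimum.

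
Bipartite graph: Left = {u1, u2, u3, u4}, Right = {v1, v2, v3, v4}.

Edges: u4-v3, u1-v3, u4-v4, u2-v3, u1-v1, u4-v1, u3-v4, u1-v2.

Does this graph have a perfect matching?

One maximum matching: u1→v2, u2→v3, u3→v4, u4→v1.
Every left vertex is matched, so this is a perfect matching.

Yes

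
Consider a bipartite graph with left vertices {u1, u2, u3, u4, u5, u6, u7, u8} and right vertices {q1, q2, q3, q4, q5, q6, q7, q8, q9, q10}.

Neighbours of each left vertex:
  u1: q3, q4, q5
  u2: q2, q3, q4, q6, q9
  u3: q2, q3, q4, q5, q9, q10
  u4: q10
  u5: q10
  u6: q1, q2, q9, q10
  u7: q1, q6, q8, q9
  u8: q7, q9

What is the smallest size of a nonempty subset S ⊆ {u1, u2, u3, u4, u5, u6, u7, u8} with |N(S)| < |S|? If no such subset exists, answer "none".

Take S = {u4, u5}. Its neighbourhood is {q10}, so |N(S)| = 1 < |S| = 2.
No single vertex violates Hall's condition since each has at least one neighbour, so 2 is the minimum.

2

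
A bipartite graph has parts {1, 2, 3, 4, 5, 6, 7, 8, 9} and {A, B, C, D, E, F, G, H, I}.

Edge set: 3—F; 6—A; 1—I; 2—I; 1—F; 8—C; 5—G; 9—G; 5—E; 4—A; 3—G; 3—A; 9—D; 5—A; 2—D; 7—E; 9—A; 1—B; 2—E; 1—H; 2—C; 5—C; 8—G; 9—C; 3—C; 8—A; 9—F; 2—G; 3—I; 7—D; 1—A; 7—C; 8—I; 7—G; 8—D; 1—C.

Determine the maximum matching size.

8

One maximum matching: 1→H, 2→I, 3→F, 4→A, 5→C, 7→E, 8→D, 9→G.
The set {4, 6} has only 1 neighbour ({A}), so by Hall's theorem at most 8 of the 9 left vertices can be matched.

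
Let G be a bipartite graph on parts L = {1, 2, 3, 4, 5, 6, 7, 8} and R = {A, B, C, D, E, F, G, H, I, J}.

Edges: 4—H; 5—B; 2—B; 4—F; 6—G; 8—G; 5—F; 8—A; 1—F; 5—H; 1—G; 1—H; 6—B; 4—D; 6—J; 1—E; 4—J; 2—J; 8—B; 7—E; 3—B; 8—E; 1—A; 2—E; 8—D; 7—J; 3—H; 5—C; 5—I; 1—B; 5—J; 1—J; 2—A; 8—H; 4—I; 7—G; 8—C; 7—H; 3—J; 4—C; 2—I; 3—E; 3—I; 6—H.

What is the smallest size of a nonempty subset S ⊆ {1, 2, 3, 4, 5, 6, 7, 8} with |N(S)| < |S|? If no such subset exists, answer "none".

none

A matching saturating every left vertex exists, for instance 1→J, 2→A, 3→E, 4→D, 5→F, 6→B, 7→H, 8→G.
By Hall's marriage theorem, this means |N(S)| ≥ |S| for every subset S, so no violating subset exists.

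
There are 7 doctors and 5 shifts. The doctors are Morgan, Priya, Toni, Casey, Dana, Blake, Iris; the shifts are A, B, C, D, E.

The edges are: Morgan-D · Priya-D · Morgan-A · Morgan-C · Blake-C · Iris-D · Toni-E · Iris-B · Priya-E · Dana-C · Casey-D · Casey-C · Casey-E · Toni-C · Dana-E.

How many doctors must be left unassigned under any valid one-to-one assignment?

One maximum matching: Morgan→A, Priya→D, Toni→C, Casey→E, Iris→B.
The set {Priya, Toni, Casey, Dana, Blake} has only 3 neighbours ({C, D, E}), so by Hall's theorem at most 5 of the 7 doctors can be matched.
That matches 5 of the 7, leaving 2 unmatched; no matching can do better.

2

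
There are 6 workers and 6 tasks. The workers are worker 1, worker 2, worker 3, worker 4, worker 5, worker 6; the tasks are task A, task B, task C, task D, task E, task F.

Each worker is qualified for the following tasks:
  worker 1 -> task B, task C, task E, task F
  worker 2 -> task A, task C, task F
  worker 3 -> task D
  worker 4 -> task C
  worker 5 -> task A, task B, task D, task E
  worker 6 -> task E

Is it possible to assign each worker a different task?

Yes

A valid assignment of size 6: worker 1-task B, worker 2-task F, worker 3-task D, worker 4-task C, worker 5-task A, worker 6-task E.
All 6 workers are covered.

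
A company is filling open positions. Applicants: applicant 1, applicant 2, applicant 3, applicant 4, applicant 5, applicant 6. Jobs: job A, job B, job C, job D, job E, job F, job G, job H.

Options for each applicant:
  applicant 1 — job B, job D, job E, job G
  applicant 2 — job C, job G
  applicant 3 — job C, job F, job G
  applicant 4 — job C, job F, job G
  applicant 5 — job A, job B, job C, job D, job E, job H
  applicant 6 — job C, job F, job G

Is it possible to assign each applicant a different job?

No

The set {applicant 2, applicant 3, applicant 4, applicant 6} has only 3 neighbours ({job C, job F, job G}), so by Hall's theorem at most 5 of the 6 applicants can be matched.
Hence no matching covers every applicant.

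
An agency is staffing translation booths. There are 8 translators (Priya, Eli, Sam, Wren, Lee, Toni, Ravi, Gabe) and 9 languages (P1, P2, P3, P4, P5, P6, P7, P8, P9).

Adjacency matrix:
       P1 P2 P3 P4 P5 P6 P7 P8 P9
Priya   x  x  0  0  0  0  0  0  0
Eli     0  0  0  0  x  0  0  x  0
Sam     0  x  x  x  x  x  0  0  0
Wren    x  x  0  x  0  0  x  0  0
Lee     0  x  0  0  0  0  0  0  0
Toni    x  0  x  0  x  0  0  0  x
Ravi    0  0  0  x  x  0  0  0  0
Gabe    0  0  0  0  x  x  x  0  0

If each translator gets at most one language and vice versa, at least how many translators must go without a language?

For example, pair Priya→P1, Eli→P8, Sam→P3, Wren→P4, Lee→P2, Toni→P9, Ravi→P5, Gabe→P7.
All 8 translators are matched, so no larger matching exists.
That matches 8 of the 8, leaving 0 unmatched; no matching can do better.

0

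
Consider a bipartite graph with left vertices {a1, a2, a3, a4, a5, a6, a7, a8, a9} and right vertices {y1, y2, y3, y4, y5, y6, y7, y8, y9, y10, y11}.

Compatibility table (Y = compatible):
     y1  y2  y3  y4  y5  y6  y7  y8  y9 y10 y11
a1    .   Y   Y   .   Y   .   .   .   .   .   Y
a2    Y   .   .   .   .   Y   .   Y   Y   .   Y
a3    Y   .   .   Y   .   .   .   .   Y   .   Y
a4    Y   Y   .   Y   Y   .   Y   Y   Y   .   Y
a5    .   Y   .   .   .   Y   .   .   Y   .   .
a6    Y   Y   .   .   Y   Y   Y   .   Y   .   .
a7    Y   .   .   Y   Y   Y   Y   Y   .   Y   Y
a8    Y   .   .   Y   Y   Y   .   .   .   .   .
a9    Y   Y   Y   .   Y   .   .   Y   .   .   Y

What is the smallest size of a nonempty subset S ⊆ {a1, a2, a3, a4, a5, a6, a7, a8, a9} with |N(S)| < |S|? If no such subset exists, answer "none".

none

A matching saturating every left vertex exists, for instance a1→y2, a2→y11, a3→y1, a4→y4, a5→y6, a6→y9, a7→y7, a8→y5, a9→y3.
By Hall's marriage theorem, this means |N(S)| ≥ |S| for every subset S, so no violating subset exists.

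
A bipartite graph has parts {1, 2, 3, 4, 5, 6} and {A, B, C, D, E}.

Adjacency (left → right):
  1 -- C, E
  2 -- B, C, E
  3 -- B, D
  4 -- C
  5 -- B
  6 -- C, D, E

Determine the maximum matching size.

For example, pair 1–E, 2–B, 3–D, 4–C.
The set {1, 2, 3, 4, 5, 6} has only 4 neighbours ({B, C, D, E}), so by Hall's theorem at most 4 of the 6 left vertices can be matched.

4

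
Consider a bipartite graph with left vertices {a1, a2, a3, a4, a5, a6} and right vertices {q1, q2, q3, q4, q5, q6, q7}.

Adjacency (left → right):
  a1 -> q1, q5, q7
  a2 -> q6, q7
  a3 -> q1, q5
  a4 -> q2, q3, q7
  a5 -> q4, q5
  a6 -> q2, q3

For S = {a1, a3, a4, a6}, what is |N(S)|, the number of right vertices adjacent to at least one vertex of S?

The union of neighbours of {a1, a3, a4, a6} is {q1, q2, q3, q5, q7}, which has 5 elements.
Since |N(S)| = 5 ≥ |S| = 4, Hall's condition holds for this subset.

5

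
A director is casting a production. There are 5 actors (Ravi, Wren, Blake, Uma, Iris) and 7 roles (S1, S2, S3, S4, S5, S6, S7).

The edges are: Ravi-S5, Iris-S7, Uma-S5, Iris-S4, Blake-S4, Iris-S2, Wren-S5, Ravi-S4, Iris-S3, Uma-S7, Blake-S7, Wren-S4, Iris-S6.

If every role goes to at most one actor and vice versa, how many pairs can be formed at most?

4

A valid assignment of size 4: Ravi–S5, Wren–S4, Blake–S7, Iris–S2.
The set {Ravi, Wren, Blake, Uma} has only 3 neighbours ({S4, S5, S7}), so by Hall's theorem at most 4 of the 5 actors can be matched.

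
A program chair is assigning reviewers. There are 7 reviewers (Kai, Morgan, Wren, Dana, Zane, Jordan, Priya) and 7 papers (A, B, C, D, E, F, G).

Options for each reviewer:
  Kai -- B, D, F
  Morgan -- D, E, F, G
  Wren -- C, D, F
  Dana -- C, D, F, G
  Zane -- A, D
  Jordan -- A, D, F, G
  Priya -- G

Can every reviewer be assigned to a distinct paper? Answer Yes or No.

A valid assignment of size 7: Kai→B, Morgan→E, Wren→D, Dana→C, Zane→A, Jordan→F, Priya→G.
Every reviewer is matched, so this is a perfect matching.

Yes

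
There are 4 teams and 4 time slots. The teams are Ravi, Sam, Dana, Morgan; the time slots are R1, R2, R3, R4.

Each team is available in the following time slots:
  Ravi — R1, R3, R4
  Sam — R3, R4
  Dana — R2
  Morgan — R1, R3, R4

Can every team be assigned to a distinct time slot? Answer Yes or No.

A valid assignment of size 4: Ravi–R1, Sam–R3, Dana–R2, Morgan–R4.
Every team is matched, so this is a perfect matching.

Yes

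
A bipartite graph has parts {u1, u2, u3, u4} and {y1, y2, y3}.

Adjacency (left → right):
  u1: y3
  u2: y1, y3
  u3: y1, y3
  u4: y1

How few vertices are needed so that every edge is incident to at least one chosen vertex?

The 2 edges u1–y3, u2–y1 form a matching, so any vertex cover needs at least 2 vertices (one per matched edge).
Conversely {y1, y3} meets every edge and has exactly 2 vertices, so 2 is optimal.

2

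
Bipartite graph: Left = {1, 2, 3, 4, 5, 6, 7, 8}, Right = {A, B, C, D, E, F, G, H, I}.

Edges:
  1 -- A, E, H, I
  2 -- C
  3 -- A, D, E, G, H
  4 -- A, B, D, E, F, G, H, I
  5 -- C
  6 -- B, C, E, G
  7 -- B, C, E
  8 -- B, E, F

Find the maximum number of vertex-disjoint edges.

For example, pair 1–I, 2–C, 3–H, 4–A, 6–G, 7–E, 8–B.
The set {2, 5} has only 1 neighbour ({C}), so by Hall's theorem at most 7 of the 8 left vertices can be matched.

7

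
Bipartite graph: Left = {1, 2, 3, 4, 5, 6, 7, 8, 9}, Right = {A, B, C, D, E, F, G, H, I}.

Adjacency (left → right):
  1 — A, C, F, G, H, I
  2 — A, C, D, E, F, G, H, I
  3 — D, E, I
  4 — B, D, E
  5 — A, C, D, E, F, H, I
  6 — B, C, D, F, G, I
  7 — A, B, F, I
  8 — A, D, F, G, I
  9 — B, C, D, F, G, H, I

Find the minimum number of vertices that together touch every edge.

9

A maximum matching has 9 edges (e.g. 1–C, 2–H, 3–D, 4–B, 5–E, 6–F, 7–I, 8–A, 9–G).
By König's theorem the minimum vertex cover has the same size. One such cover is {1, 2, 3, 4, 5, 6, 7, 8, 9}.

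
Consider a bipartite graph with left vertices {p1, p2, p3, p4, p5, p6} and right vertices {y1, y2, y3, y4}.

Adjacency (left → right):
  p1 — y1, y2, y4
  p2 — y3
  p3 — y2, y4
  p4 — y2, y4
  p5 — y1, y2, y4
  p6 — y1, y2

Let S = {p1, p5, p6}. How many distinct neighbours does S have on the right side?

The union of neighbours of {p1, p5, p6} is {y1, y2, y4}, which has 3 elements.
Since |N(S)| = 3 ≥ |S| = 3, Hall's condition holds for this subset.

3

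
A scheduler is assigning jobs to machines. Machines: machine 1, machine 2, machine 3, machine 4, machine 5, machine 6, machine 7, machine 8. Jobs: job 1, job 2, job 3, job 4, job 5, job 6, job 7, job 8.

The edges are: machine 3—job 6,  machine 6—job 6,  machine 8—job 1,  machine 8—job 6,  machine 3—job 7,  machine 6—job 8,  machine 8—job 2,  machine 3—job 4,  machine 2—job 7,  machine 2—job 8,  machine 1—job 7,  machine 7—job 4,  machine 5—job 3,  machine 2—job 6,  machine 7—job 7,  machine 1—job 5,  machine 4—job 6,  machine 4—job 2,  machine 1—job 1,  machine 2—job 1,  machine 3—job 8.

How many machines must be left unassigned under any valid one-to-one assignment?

0

One maximum matching: machine 1–job 5, machine 2–job 1, machine 3–job 4, machine 4–job 6, machine 5–job 3, machine 6–job 8, machine 7–job 7, machine 8–job 2.
This saturates every machine, so 8 is the maximum.
That matches 8 of the 8, leaving 0 unmatched; no matching can do better.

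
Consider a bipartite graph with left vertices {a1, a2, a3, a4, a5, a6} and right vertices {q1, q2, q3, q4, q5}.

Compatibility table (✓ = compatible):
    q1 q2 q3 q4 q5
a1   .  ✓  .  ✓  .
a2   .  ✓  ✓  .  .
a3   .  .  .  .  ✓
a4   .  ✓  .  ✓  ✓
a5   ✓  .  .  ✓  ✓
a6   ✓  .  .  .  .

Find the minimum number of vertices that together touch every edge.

The 5 edges a1–q4, a2–q3, a3–q5, a4–q2, a5–q1 form a matching, so any vertex cover needs at least 5 vertices (one per matched edge).
Conversely {a2, q1, q2, q4, q5} meets every edge and has exactly 5 vertices, so 5 is optimal.

5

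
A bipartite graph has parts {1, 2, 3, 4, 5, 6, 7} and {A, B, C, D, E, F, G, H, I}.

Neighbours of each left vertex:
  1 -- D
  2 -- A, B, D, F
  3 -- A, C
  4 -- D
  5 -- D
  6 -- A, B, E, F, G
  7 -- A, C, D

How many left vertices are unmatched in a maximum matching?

2

A valid assignment of size 5: 1→D, 2→B, 3→A, 6→G, 7→C.
The set {1, 4, 5} has only 1 neighbour ({D}), so by Hall's theorem at most 5 of the 7 left vertices can be matched.
That matches 5 of the 7, leaving 2 unmatched; no matching can do better.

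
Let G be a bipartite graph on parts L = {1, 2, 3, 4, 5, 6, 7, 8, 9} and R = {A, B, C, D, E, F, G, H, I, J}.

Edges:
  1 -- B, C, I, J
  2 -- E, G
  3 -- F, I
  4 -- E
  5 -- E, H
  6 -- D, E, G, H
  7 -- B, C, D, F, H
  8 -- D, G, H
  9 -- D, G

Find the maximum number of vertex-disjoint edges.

For example, pair 1→J, 2→G, 3→F, 4→E, 5→H, 6→D, 7→B.
The set {2, 4, 5, 6, 8, 9} has only 4 neighbours ({D, E, G, H}), so by Hall's theorem at most 7 of the 9 left vertices can be matched.

7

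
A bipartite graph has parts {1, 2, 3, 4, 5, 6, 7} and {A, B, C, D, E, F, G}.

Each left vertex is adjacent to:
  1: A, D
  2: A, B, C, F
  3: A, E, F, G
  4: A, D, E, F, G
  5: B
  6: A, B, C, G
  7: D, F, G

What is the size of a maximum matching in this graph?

7

One maximum matching: 1→D, 2→C, 3→E, 4→A, 5→B, 6→G, 7→F.
All 7 left vertices are matched, so no larger matching exists.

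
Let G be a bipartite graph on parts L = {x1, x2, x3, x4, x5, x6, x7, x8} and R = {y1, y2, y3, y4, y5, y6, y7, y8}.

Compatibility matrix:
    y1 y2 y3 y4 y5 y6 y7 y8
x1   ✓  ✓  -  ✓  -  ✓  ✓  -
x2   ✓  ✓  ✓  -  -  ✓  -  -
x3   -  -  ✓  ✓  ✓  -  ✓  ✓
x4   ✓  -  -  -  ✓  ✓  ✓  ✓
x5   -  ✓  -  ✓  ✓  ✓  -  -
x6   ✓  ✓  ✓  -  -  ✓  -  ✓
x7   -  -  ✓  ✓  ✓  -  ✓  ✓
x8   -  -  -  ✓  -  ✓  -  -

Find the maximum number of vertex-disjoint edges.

A valid assignment of size 8: x1–y6, x2–y1, x3–y8, x4–y5, x5–y2, x6–y3, x7–y7, x8–y4.
All 8 left vertices are matched, so no larger matching exists.

8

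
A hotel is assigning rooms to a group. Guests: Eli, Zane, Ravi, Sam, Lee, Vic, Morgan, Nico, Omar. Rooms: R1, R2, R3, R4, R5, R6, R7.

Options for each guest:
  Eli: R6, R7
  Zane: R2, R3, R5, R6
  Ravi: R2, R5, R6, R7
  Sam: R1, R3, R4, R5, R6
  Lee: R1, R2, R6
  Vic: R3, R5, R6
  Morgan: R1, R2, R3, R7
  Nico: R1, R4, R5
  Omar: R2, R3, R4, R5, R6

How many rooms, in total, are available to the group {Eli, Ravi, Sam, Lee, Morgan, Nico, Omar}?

The union of neighbours of {Eli, Ravi, Sam, Lee, Morgan, Nico, Omar} is {R1, R2, R3, R4, R5, R6, R7}, which has 7 elements.
Since |N(S)| = 7 ≥ |S| = 7, Hall's condition holds for this subset.

7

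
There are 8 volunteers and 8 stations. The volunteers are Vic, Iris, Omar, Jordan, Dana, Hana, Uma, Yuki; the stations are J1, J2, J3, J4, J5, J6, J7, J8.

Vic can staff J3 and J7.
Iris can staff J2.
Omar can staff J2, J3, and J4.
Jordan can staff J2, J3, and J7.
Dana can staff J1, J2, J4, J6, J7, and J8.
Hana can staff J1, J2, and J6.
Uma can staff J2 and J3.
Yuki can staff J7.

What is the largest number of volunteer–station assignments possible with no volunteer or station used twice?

6

A valid assignment of size 6: Vic→J7, Iris→J2, Omar→J4, Jordan→J3, Dana→J1, Hana→J6.
The set {Vic, Iris, Jordan, Uma, Yuki} has only 3 neighbours ({J2, J3, J7}), so by Hall's theorem at most 6 of the 8 volunteers can be matched.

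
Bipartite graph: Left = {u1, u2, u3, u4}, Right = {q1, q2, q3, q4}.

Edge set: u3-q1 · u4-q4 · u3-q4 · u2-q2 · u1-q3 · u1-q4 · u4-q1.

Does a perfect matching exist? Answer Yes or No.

For example, pair u1→q3, u2→q2, u3→q1, u4→q4.
All 4 left vertices are covered.

Yes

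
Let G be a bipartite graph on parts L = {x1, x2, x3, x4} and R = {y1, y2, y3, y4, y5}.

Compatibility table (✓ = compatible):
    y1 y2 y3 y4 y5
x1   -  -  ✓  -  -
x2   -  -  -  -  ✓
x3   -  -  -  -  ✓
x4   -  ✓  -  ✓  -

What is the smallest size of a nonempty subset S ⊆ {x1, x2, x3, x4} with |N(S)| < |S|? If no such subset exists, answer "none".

Take S = {x2, x3}. Its neighbourhood is {y5}, so |N(S)| = 1 < |S| = 2.
No single vertex violates Hall's condition since each has at least one neighbour, so 2 is the minimum.

2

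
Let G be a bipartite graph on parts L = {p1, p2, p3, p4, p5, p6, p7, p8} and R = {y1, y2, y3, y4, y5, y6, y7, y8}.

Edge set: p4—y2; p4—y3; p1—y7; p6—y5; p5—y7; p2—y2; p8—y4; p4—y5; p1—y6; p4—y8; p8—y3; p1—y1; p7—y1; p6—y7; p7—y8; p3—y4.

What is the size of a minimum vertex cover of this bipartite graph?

The 8 edges p1–y6, p2–y2, p3–y4, p4–y8, p5–y7, p6–y5, p7–y1, p8–y3 form a matching, so any vertex cover needs at least 8 vertices (one per matched edge).
Conversely {p1, p2, p3, p4, p5, p6, p7, p8} meets every edge and has exactly 8 vertices, so 8 is optimal.

8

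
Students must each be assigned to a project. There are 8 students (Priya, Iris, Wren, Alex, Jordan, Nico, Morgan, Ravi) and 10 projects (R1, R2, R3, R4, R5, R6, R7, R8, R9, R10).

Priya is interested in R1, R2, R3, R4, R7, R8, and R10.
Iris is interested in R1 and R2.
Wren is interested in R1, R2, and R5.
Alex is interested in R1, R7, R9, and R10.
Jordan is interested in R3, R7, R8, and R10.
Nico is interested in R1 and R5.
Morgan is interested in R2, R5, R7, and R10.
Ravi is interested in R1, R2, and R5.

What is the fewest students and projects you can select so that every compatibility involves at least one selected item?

7

A maximum matching has 7 edges (e.g. Priya–R3, Iris–R1, Wren–R2, Alex–R9, Jordan–R8, Nico–R5, Morgan–R7).
By König's theorem the minimum vertex cover has the same size. One such cover is {Priya, Alex, Jordan, Morgan, R1, R2, R5}.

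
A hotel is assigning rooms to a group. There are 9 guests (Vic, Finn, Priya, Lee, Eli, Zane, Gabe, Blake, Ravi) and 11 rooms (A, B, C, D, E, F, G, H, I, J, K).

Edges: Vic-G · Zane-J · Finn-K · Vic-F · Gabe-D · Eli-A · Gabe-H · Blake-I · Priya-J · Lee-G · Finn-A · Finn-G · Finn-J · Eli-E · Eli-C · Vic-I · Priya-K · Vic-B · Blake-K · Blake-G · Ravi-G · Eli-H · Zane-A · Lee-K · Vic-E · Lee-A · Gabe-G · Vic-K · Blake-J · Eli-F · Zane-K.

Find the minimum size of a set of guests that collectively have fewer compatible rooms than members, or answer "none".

Take S = {Finn, Priya, Lee, Zane, Ravi}. Its neighbourhood is {A, G, J, K}, so |N(S)| = 4 < |S| = 5.
Every subset of size less than 5 has at least as many neighbours as members, so 5 is the minimum.

5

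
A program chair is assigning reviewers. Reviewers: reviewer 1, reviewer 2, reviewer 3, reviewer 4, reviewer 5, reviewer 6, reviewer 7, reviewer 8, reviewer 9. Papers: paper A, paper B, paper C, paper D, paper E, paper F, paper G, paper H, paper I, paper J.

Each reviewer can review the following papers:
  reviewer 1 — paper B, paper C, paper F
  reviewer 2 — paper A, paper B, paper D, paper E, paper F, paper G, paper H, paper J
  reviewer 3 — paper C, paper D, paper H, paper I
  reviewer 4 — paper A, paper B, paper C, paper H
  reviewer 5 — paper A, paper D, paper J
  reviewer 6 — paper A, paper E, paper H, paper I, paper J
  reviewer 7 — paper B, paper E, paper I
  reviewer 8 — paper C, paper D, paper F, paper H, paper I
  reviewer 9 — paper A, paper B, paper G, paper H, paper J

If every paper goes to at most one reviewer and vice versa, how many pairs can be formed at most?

9

A valid assignment of size 9: reviewer 1-paper F, reviewer 2-paper G, reviewer 3-paper I, reviewer 4-paper C, reviewer 5-paper J, reviewer 6-paper A, reviewer 7-paper E, reviewer 8-paper D, reviewer 9-paper B.
This saturates every reviewer, so 9 is the maximum.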